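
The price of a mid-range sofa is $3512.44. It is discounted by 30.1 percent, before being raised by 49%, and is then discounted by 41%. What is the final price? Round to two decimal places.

$2158.36

Apply the 30.1% decrease: $3512.44 × 0.699 = $2455.19556.
49% increase: $2455.19556 × 1.49 = $3658.2413844.
41% decrease: $3658.2413844 × 0.59 = $2158.362416796 ≈ $2158.36.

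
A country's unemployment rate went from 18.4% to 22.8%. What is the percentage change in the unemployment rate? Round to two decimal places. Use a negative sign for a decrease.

The change is 22.8 − 18.4 = 4.4 percentage points.
Relative to the original 18.4%, that is 4.4 ÷ 18.4 ≈ 23.91%.

23.91%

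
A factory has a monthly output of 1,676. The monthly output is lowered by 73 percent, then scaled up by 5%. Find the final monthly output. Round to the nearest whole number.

73% decrease: 1,676 × 0.27 = 452.52.
5% increase: 452.52 × 1.05 = 475.146 ≈ 475.

475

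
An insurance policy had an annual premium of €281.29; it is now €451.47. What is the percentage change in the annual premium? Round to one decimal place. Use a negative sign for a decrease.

Change: €451.47 − €281.29 = €170.18.
Relative to the original: €170.18 ÷ €281.29 ≈ 60.5%.

60.5%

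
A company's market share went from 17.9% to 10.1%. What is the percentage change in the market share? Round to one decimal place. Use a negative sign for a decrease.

-43.6%

The change is 10.1 − 17.9 = -7.8 percentage points.
Relative to the original 17.9%, that is -7.8 ÷ 17.9 ≈ -43.6%.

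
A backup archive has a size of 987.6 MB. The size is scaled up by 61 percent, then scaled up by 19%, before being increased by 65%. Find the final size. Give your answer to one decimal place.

3122.0 MB

Each change multiplies by a factor: 1.61 × 1.19 × 1.65 = 3.161235.
987.6 × 3.161235 = 3122.035686 ≈ 3122.0.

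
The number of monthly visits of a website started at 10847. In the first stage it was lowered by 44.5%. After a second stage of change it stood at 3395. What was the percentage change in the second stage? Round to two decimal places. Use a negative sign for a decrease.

After the first stage: 10847 × 0.555 = 6020.085.
Second-stage multiplier: 3395 ÷ 6020.085 ≈ 0.563946.
That is a change of -43.61%.

-43.61%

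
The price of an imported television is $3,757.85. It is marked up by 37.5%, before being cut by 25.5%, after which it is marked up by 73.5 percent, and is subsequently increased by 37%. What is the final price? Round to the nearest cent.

$9,149.94

After the 37.5% increase: $3,757.85 × 1.375 = $5167.04375.
Apply the 25.5% decrease: $5167.04375 × 0.745 = $3849.44759375.
Apply the 73.5% increase: $3849.44759375 × 1.735 = $6678.79157515625.
Apply the 37% increase: $6678.79157515625 × 1.37 = $9149.9444579640625 ≈ $9,149.94.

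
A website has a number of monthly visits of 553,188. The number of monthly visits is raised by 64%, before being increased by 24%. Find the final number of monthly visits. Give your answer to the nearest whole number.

Each change multiplies by a factor: 1.64 × 1.24 = 2.0336.
553,188 × 2.0336 = 1124963.1168 ≈ 1,124,963.

1,124,963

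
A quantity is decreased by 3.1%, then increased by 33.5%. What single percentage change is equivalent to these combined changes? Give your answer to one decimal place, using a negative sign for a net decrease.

29.4%

The combined multiplier is 0.969 × 1.335 = 1.293615.
That corresponds to an increase of 29.4%.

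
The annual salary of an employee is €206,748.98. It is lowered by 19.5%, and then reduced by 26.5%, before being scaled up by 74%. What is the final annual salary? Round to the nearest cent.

Apply the 19.5% decrease: €206,748.98 × 0.805 = €166432.9289.
Apply the 26.5% decrease: €166432.9289 × 0.735 = €122328.2027415.
74% increase: €122328.2027415 × 1.74 = €212851.07277021 ≈ €212,851.07.

€212,851.07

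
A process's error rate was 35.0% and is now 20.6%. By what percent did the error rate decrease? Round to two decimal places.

41.14%

The change is 20.6 − 35.0 = -14.4 percentage points.
Relative to the original 35.0%, that is -14.4 ÷ 35.0 ≈ -41.14%.
So the error rate fell by 41.14%.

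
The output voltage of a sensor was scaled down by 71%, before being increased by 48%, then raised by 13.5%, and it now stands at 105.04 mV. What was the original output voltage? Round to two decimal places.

Undoing the 13.5% increase: 105.04 ÷ 1.135 ≈ 92.546256.
Undoing the 48% increase: 92.546256 ÷ 1.48 ≈ 62.531254.
Undoing the 71% decrease: 62.531254 ÷ 0.29 ≈ 215.63 mV.

215.63 mV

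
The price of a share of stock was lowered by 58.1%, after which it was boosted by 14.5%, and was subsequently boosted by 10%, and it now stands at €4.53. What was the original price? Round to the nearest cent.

€8.58

Undoing the 10% increase: €4.53 ÷ 1.1 ≈ €4.118182.
Undoing the 14.5% increase: €4.118182 ÷ 1.145 ≈ €3.596666.
Undoing the 58.1% decrease: €3.596666 ÷ 0.419 ≈ €8.58.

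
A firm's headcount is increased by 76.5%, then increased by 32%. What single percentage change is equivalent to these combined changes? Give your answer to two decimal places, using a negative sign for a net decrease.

132.98%

The combined multiplier is 1.765 × 1.32 = 2.3298.
That corresponds to an increase of 132.98%.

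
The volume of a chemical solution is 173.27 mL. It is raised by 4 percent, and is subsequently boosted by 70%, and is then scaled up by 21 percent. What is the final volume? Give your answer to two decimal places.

370.67 mL

Each change multiplies by a factor: 1.04 × 1.7 × 1.21 = 2.13928.
173.27 × 2.13928 = 370.6730456 ≈ 370.67.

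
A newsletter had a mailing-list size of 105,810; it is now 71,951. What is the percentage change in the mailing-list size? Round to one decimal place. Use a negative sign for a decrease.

Change: 71,951 − 105,810 = -33,859.
Relative to the original: -33,859 ÷ 105,810 ≈ -32.0%.

-32.0%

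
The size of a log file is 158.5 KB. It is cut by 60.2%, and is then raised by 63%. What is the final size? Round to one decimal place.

After the 60.2% decrease: 158.5 × 0.398 = 63.083.
Apply the 63% increase: 63.083 × 1.63 = 102.82529 ≈ 102.8.

102.8 KB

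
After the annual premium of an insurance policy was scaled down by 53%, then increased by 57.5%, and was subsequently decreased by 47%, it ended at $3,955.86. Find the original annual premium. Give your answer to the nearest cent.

Undoing the 47% decrease: $3,955.86 ÷ 0.53 ≈ $7463.886792.
Undoing the 57.5% increase: $7463.886792 ÷ 1.575 ≈ $4738.975741.
Undoing the 53% decrease: $4738.975741 ÷ 0.47 ≈ $10,082.93.

$10,082.93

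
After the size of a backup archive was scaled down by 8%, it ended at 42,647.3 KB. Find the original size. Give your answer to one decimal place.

The overall multiplier applied was 0.92.
So the original size was 42,647.3 ÷ 0.92 ≈ 46,355.8 KB.

46,355.8 KB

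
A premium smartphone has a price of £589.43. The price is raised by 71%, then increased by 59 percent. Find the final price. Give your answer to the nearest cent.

£1602.60

After the 71% increase: £589.43 × 1.71 = £1007.9253.
After the 59% increase: £1007.9253 × 1.59 = £1602.601227 ≈ £1602.60.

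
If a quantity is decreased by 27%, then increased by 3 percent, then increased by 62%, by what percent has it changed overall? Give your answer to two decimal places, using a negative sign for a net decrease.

21.81%

The combined multiplier is 0.73 × 1.03 × 1.62 = 1.218078.
That corresponds to an increase of 21.81%.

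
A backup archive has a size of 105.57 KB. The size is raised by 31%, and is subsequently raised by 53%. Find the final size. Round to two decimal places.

Each change multiplies by a factor: 1.31 × 1.53 = 2.0043.
105.57 × 2.0043 = 211.593951 ≈ 211.59.

211.59 KB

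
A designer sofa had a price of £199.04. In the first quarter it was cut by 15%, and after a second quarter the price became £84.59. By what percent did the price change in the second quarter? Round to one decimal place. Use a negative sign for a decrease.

After the first quarter: £199.04 × 0.85 = £169.184.
Second-quarter multiplier: £84.59 ÷ £169.184 ≈ 0.49999.
That is a change of -50.0%.

-50.0%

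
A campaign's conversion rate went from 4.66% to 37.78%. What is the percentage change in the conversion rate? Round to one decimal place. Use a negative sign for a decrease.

The change is 37.78 − 4.66 = 33.12 percentage points.
Relative to the original 4.66%, that is 33.12 ÷ 4.66 ≈ 710.7%.

710.7%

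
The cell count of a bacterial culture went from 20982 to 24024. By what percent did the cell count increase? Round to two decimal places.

14.50%

Change: 24024 − 20982 = 3042.
Relative to the original: 3042 ÷ 20982 ≈ 14.50%.
So the cell count increased by 14.50%.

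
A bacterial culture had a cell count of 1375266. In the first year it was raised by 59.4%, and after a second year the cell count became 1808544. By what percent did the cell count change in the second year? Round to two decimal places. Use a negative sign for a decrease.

-17.50%

After the first year: 1375266 × 1.594 = 2192174.004.
Second-year multiplier: 1808544 ÷ 2192174.004 ≈ 0.825.
That is a change of -17.50%.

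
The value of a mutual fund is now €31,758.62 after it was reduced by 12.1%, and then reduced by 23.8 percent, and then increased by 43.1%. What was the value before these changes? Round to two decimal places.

Undoing the 43.1% increase: €31,758.62 ÷ 1.431 ≈ €22193.305381.
Undoing the 23.8% decrease: €22193.305381 ÷ 0.762 ≈ €29125.072678.
Undoing the 12.1% decrease: €29125.072678 ÷ 0.879 ≈ €33,134.33.

€33,134.33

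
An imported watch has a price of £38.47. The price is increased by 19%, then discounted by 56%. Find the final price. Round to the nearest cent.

£20.14

19% increase: £38.47 × 1.19 = £45.7793.
56% decrease: £45.7793 × 0.44 = £20.142892 ≈ £20.14.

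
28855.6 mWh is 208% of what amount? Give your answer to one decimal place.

13872.9 mWh

28855.6 mWh ÷ 2.08 ≈ 13872.9 mWh.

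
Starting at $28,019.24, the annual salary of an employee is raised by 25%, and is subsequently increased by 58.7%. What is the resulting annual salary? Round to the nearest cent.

Each change multiplies by a factor: 1.25 × 1.587 = 1.98375.
$28,019.24 × 1.98375 = $55583.16735 ≈ $55,583.17.

$55,583.17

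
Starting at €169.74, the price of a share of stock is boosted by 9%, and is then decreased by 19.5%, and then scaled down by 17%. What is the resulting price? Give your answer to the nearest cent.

€123.62

After the 9% increase: €169.74 × 1.09 = €185.0166.
Apply the 19.5% decrease: €185.0166 × 0.805 = €148.938363.
17% decrease: €148.938363 × 0.83 = €123.61884129 ≈ €123.62.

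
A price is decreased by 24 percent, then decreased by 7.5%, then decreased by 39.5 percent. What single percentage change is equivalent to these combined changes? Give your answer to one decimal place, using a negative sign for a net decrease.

A 24% decrease multiplies by 0.76.
Then a 7.5% decrease: 0.76 × 0.925 = 0.703.
Then a 39.5% decrease: 0.703 × 0.605 = 0.425315.
Overall factor 0.425315, i.e. -57.5%.

-57.5%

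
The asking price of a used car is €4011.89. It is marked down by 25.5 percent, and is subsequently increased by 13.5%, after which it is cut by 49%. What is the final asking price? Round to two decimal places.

After the 25.5% decrease: €4011.89 × 0.745 = €2988.85805.
Apply the 13.5% increase: €2988.85805 × 1.135 = €3392.35388675.
After the 49% decrease: €3392.35388675 × 0.51 = €1730.1004822425 ≈ €1730.10.

€1730.10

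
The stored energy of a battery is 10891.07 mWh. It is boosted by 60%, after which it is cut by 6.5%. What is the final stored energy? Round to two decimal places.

16293.04 mWh

60% increase: 10891.07 × 1.6 = 17425.712.
6.5% decrease: 17425.712 × 0.935 = 16293.04072 ≈ 16293.04.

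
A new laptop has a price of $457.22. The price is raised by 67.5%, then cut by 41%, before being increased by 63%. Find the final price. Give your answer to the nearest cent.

67.5% increase: $457.22 × 1.675 = $765.8435.
After the 41% decrease: $765.8435 × 0.59 = $451.847665.
Apply the 63% increase: $451.847665 × 1.63 = $736.51169395 ≈ $736.51.

$736.51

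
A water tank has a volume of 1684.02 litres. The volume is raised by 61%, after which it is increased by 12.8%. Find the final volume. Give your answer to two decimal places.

Each change multiplies by a factor: 1.61 × 1.128 = 1.81608.
1684.02 × 1.81608 = 3058.3150416 ≈ 3058.32.

3058.32 litres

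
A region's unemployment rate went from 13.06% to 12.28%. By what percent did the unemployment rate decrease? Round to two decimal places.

The change is 12.28 − 13.06 = -0.78 percentage points.
Relative to the original 13.06%, that is -0.78 ÷ 13.06 ≈ -5.97%.
So the unemployment rate fell by 5.97%.

5.97%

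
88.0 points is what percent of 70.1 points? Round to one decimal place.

88.0 points ÷ 70.1 points ≈ 125.5%.

125.5%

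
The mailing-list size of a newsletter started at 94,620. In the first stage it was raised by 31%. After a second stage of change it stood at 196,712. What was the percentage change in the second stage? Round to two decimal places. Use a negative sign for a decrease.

After the first stage: 94,620 × 1.31 = 123952.2.
Second-stage multiplier: 196,712 ÷ 123952.2 ≈ 1.586999.
That is a change of 58.70%.

58.70%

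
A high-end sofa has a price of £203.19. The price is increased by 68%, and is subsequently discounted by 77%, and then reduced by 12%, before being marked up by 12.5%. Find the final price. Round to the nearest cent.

After the 68% increase: £203.19 × 1.68 = £341.3592.
After the 77% decrease: £341.3592 × 0.23 = £78.512616.
Apply the 12% decrease: £78.512616 × 0.88 = £69.09110208.
After the 12.5% increase: £69.09110208 × 1.125 = £77.72748984 ≈ £77.73.

£77.73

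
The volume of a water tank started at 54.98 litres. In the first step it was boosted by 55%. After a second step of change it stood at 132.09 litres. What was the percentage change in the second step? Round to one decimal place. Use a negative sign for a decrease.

55.0%

After the first step: 54.98 × 1.55 = 85.219.
Second-step multiplier: 132.09 ÷ 85.219 ≈ 1.55001.
That is a change of 55.0%.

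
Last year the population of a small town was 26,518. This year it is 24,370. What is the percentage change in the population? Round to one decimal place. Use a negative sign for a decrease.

Change: 24,370 − 26,518 = -2,148.
Relative to the original: -2,148 ÷ 26,518 ≈ -8.1%.

-8.1%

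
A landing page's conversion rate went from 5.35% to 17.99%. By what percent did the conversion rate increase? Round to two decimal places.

The change is 17.99 − 5.35 = 12.64 percentage points.
Relative to the original 5.35%, that is 12.64 ÷ 5.35 ≈ 236.26%.
So the conversion rate rose by 236.26%.

236.26%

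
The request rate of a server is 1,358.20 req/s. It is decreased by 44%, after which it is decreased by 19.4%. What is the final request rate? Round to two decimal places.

613.04 req/s

Each change multiplies by a factor: 0.56 × 0.806 = 0.45136.
1,358.20 × 0.45136 = 613.037152 ≈ 613.04.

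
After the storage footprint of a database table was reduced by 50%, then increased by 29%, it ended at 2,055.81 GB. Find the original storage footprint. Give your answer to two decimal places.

3,187.30 GB

Undoing the 29% increase: 2,055.81 ÷ 1.29 ≈ 1593.651163.
Undoing the 50% decrease: 1593.651163 ÷ 0.5 ≈ 3,187.30 GB.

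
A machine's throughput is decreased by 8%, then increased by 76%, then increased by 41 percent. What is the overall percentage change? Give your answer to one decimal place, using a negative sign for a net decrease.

The combined multiplier is 0.92 × 1.76 × 1.41 = 2.283072.
That corresponds to an increase of 128.3%.

128.3%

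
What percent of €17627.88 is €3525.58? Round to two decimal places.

20.00%

€3525.58 ÷ €17627.88 ≈ 20.00%.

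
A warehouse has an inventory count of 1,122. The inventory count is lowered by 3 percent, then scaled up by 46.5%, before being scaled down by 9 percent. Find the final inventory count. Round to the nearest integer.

Each change multiplies by a factor: 0.97 × 1.465 × 0.91 = 1.2931555.
1,122 × 1.2931555 = 1450.920471 ≈ 1,451.

1,451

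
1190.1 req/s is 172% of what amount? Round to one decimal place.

691.9 req/s

1190.1 req/s ÷ 1.72 ≈ 691.9 req/s.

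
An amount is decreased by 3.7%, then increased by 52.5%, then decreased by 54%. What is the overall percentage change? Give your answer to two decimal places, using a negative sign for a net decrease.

-32.45%

The combined multiplier is 0.963 × 1.525 × 0.46 = 0.6755445.
That corresponds to a decrease of 32.45%.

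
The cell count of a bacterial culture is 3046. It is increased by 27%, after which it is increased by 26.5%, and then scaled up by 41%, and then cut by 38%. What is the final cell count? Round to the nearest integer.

4278

Each change multiplies by a factor: 1.27 × 1.265 × 1.41 × 0.62 = 1.40444601.
3046 × 1.40444601 = 4277.94254646 ≈ 4278.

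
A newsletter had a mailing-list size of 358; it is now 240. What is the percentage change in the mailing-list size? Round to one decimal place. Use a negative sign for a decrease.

Change: 240 − 358 = -118.
Relative to the original: -118 ÷ 358 ≈ -33.0%.

-33.0%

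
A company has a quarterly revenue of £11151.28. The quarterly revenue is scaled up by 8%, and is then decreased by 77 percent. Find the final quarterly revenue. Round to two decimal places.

Apply the 8% increase: £11151.28 × 1.08 = £12043.3824.
Apply the 77% decrease: £12043.3824 × 0.23 = £2769.977952 ≈ £2769.98.

£2769.98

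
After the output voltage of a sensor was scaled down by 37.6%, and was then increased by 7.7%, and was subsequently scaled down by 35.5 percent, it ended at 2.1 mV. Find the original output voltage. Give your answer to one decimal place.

Undoing the 35.5% decrease: 2.1 ÷ 0.645 ≈ 3.255814.
Undoing the 7.7% increase: 3.255814 ÷ 1.077 ≈ 3.02304.
Undoing the 37.6% decrease: 3.02304 ÷ 0.624 ≈ 4.8 mV.

4.8 mV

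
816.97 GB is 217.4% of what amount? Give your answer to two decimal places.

816.97 GB ÷ 2.174 ≈ 375.79 GB.

375.79 GB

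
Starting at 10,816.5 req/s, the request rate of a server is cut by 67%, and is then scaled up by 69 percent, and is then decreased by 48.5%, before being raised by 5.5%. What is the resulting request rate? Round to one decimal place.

Apply the 67% decrease: 10,816.5 × 0.33 = 3569.445.
After the 69% increase: 3569.445 × 1.69 = 6032.36205.
48.5% decrease: 6032.36205 × 0.515 = 3106.66645575.
5.5% increase: 3106.66645575 × 1.055 = 3277.53311081625 ≈ 3,277.5.

3,277.5 req/s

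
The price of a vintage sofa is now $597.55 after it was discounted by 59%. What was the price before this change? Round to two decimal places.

The overall multiplier applied was 0.41.
So the original price was $597.55 ÷ 0.41 ≈ $1457.44.

$1457.44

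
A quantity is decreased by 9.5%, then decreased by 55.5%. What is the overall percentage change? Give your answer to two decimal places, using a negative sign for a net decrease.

A 9.5% decrease multiplies by 0.905.
Then a 55.5% decrease: 0.905 × 0.445 = 0.402725.
Overall factor 0.402725, i.e. -59.73%.

-59.73%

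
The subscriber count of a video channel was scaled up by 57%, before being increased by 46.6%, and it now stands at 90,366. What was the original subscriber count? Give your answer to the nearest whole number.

39,262

The overall multiplier applied was 1.57 × 1.466 = 2.30162.
So the original subscriber count was 90,366 ÷ 2.30162 ≈ 39,262.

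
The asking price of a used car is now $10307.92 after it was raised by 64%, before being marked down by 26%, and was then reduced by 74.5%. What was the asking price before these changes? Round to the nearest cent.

The overall multiplier applied was 1.64 × 0.74 × 0.255 = 0.309468.
So the original asking price was $10307.92 ÷ 0.309468 ≈ $33308.52.

$33308.52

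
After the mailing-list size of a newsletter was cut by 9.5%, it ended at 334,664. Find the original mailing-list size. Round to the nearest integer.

The overall multiplier applied was 0.905.
So the original mailing-list size was 334,664 ÷ 0.905 ≈ 369,794.

369,794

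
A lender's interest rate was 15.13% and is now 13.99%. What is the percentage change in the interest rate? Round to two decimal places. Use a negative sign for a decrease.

-7.53%

The change is 13.99 − 15.13 = -1.14 percentage points.
Relative to the original 15.13%, that is -1.14 ÷ 15.13 ≈ -7.53%.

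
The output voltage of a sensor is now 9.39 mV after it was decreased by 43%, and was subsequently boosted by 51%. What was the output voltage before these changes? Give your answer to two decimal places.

Undoing the 51% increase: 9.39 ÷ 1.51 ≈ 6.218543.
Undoing the 43% decrease: 6.218543 ÷ 0.57 ≈ 10.91 mV.

10.91 mV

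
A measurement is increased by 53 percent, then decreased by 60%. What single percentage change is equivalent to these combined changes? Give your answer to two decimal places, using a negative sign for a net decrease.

-38.80%

The combined multiplier is 1.53 × 0.4 = 0.612.
That corresponds to a decrease of 38.80%.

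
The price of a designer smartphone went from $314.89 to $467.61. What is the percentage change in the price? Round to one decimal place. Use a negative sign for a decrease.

48.5%

Change: $467.61 − $314.89 = $152.72.
Relative to the original: $152.72 ÷ $314.89 ≈ 48.5%.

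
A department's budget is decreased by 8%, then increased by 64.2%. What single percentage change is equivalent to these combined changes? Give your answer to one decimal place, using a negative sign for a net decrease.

An 8% decrease multiplies by 0.92.
Then a 64.2% increase: 0.92 × 1.642 = 1.51064.
Overall factor 1.51064, i.e. 51.1%.

51.1%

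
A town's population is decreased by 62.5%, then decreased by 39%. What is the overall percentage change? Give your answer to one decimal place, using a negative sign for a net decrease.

-77.1%

A 62.5% decrease multiplies by 0.375.
Then a 39% decrease: 0.375 × 0.61 = 0.22875.
Overall factor 0.22875, i.e. -77.1%.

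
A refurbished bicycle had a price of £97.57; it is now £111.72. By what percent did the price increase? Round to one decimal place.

14.5%

Change: £111.72 − £97.57 = £14.15.
Relative to the original: £14.15 ÷ £97.57 ≈ 14.5%.
So the price increased by 14.5%.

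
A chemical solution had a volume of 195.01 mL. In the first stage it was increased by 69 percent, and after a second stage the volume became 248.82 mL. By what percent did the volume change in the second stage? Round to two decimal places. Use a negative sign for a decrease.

After the first stage: 195.01 × 1.69 = 329.5669.
Second-stage multiplier: 248.82 ÷ 329.5669 ≈ 0.754991.
That is a change of -24.50%.

-24.50%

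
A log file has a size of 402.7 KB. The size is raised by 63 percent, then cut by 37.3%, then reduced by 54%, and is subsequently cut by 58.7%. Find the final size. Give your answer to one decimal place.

Each change multiplies by a factor: 1.63 × 0.627 × 0.46 × 0.413 = 0.1941614598.
402.7 × 0.1941614598 = 78.18881986146 ≈ 78.2.

78.2 KB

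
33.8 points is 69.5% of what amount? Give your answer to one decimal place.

33.8 points ÷ 0.695 ≈ 48.6 points.

48.6 points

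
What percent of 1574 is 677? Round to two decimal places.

677 ÷ 1574 ≈ 43.01%.

43.01%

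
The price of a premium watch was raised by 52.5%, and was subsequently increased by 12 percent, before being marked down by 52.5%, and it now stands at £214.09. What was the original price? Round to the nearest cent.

The overall multiplier applied was 1.525 × 1.12 × 0.475 = 0.8113.
So the original price was £214.09 ÷ 0.8113 ≈ £263.89.

£263.89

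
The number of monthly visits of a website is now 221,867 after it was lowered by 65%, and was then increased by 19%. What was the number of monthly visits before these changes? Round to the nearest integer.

532,694

The overall multiplier applied was 0.35 × 1.19 = 0.4165.
So the original number of monthly visits was 221,867 ÷ 0.4165 ≈ 532,694.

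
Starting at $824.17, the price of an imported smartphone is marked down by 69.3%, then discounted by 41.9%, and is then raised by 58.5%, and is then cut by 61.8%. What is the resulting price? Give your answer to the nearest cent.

After the 69.3% decrease: $824.17 × 0.307 = $253.02019.
41.9% decrease: $253.02019 × 0.581 = $147.00473039.
Apply the 58.5% increase: $147.00473039 × 1.585 = $233.00249766815.
After the 61.8% decrease: $233.00249766815 × 0.382 = $89.0069541092333 ≈ $89.01.

$89.01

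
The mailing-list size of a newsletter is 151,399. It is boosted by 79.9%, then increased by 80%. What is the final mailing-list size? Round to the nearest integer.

Each change multiplies by a factor: 1.799 × 1.8 = 3.2382.
151,399 × 3.2382 = 490260.2418 ≈ 490,260.

490,260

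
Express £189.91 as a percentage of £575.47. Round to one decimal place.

33.0%

£189.91 ÷ £575.47 ≈ 33.0%.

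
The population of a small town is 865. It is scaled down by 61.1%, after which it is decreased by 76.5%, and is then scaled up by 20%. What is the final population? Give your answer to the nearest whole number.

95

Each change multiplies by a factor: 0.389 × 0.235 × 1.2 = 0.109698.
865 × 0.109698 = 94.88877 ≈ 95.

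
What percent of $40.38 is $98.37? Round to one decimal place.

243.6%

$98.37 ÷ $40.38 ≈ 243.6%.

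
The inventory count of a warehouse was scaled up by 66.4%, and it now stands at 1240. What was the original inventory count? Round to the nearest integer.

745

The overall multiplier applied was 1.664.
So the original inventory count was 1240 ÷ 1.664 ≈ 745.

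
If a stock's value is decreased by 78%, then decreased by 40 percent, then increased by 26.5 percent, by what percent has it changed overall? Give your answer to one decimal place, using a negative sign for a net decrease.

The combined multiplier is 0.22 × 0.6 × 1.265 = 0.16698.
That corresponds to a decrease of 83.3%.

-83.3%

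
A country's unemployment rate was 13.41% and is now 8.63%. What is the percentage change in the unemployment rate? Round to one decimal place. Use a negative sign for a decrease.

-35.6%

The change is 8.63 − 13.41 = -4.78 percentage points.
Relative to the original 13.41%, that is -4.78 ÷ 13.41 ≈ -35.6%.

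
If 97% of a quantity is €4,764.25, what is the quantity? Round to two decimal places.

€4,911.60

€4,764.25 ÷ 0.97 ≈ €4,911.60.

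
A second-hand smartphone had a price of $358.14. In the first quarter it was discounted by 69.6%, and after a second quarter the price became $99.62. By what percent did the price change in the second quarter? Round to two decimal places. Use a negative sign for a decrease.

After the first quarter: $358.14 × 0.304 = $108.87456.
Second-quarter multiplier: $99.62 ÷ $108.87456 ≈ 0.914998.
That is a change of -8.50%.

-8.50%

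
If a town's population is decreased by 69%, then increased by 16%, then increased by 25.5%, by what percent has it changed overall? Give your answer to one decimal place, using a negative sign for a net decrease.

-54.9%

A 69% decrease multiplies by 0.31.
Then a 16% increase: 0.31 × 1.16 = 0.3596.
Then a 25.5% increase: 0.3596 × 1.255 = 0.451298.
Overall factor 0.451298, i.e. -54.9%.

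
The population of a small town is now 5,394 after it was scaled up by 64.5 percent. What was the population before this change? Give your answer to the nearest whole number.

The overall multiplier applied was 1.645.
So the original population was 5,394 ÷ 1.645 ≈ 3,279.

3,279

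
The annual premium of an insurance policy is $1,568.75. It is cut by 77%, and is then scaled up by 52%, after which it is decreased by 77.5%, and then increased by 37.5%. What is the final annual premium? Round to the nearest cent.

$169.67

Each change multiplies by a factor: 0.23 × 1.52 × 0.225 × 1.375 = 0.1081575.
$1,568.75 × 0.1081575 = $169.672078125 ≈ $169.67.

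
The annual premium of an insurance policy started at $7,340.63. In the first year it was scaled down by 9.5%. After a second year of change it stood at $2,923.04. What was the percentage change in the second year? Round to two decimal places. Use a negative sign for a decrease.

-56.00%

After the first year: $7,340.63 × 0.905 = $6643.27015.
Second-year multiplier: $2,923.04 ÷ $6643.27015 ≈ 0.44.
That is a change of -56.00%.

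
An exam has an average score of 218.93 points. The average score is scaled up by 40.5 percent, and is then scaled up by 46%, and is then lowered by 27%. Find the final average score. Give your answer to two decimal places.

Each change multiplies by a factor: 1.405 × 1.46 × 0.73 = 1.497449.
218.93 × 1.497449 = 327.83650957 ≈ 327.84.

327.84 points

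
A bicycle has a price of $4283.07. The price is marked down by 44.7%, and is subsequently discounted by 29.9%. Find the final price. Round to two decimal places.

Each change multiplies by a factor: 0.553 × 0.701 = 0.387653.
$4283.07 × 0.387653 = $1660.34493471 ≈ $1660.34.

$1660.34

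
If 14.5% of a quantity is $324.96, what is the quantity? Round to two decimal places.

$2241.10

$324.96 ÷ 0.145 ≈ $2241.10.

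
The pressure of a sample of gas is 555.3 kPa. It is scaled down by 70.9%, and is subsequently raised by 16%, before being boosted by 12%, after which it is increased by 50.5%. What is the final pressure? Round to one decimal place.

316.0 kPa

Each change multiplies by a factor: 0.291 × 1.16 × 1.12 × 1.505 = 0.568991136.
555.3 × 0.568991136 = 315.9607778208 ≈ 316.0.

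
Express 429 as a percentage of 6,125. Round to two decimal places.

7.00%

429 ÷ 6,125 ≈ 7.00%.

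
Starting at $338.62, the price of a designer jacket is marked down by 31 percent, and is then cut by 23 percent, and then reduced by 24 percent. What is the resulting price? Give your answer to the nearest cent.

After the 31% decrease: $338.62 × 0.69 = $233.6478.
23% decrease: $233.6478 × 0.77 = $179.908806.
Apply the 24% decrease: $179.908806 × 0.76 = $136.73069256 ≈ $136.73.

$136.73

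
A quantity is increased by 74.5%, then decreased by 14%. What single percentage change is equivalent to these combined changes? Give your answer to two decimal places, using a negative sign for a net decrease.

50.07%

A 74.5% increase multiplies by 1.745.
Then a 14% decrease: 1.745 × 0.86 = 1.5007.
Overall factor 1.5007, i.e. 50.07%.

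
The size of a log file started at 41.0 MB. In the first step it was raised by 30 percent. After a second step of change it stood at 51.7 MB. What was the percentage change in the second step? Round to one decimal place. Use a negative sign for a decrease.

-3.0%

After the first step: 41.0 × 1.3 = 53.3.
Second-step multiplier: 51.7 ÷ 53.3 ≈ 0.96998.
That is a change of -3.0%.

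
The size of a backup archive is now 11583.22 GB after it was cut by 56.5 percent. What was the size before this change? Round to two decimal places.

The overall multiplier applied was 0.435.
So the original size was 11583.22 ÷ 0.435 ≈ 26628.09 GB.

26628.09 GB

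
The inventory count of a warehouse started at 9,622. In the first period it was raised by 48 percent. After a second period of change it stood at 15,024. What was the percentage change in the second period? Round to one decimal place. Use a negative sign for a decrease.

After the first period: 9,622 × 1.48 = 14240.56.
Second-period multiplier: 15,024 ÷ 14240.56 ≈ 1.05501.
That is a change of 5.5%.

5.5%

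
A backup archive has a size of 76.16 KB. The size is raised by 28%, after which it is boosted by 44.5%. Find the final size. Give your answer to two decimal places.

Each change multiplies by a factor: 1.28 × 1.445 = 1.8496.
76.16 × 1.8496 = 140.865536 ≈ 140.87.

140.87 KB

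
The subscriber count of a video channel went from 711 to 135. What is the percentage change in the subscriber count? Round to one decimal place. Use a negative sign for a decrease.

Change: 135 − 711 = -576.
Relative to the original: -576 ÷ 711 ≈ -81.0%.

-81.0%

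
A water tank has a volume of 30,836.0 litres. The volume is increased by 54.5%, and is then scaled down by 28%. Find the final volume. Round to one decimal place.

After the 54.5% increase: 30,836.0 × 1.545 = 47641.62.
Apply the 28% decrease: 47641.62 × 0.72 = 34301.9664 ≈ 34,302.0.

34,302.0 litres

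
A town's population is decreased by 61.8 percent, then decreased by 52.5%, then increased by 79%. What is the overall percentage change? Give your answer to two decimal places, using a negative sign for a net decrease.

-67.52%

A 61.8% decrease multiplies by 0.382.
Then a 52.5% decrease: 0.382 × 0.475 = 0.18145.
Then a 79% increase: 0.18145 × 1.79 = 0.3247955.
Overall factor 0.3247955, i.e. -67.52%.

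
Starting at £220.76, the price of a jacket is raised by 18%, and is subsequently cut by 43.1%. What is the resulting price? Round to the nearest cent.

£148.22

Each change multiplies by a factor: 1.18 × 0.569 = 0.67142.
£220.76 × 0.67142 = £148.2226792 ≈ £148.22.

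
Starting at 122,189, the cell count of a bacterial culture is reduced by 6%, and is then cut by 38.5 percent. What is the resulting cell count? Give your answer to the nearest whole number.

Apply the 6% decrease: 122,189 × 0.94 = 114857.66.
38.5% decrease: 114857.66 × 0.615 = 70637.4609 ≈ 70,637.

70,637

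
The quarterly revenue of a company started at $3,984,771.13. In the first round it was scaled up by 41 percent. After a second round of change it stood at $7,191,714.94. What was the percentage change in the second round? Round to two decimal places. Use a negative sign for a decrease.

28.00%

After the first round: $3,984,771.13 × 1.41 = $5618527.2933.
Second-round multiplier: $7,191,714.94 ÷ $5618527.2933 ≈ 1.28.
That is a change of 28.00%.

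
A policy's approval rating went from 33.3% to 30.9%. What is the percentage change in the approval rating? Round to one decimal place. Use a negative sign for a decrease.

-7.2%

The change is 30.9 − 33.3 = -2.4 percentage points.
Relative to the original 33.3%, that is -2.4 ÷ 33.3 ≈ -7.2%.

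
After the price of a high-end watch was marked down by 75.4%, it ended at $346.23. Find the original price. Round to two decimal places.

$1407.44

The overall multiplier applied was 0.246.
So the original price was $346.23 ÷ 0.246 ≈ $1407.44.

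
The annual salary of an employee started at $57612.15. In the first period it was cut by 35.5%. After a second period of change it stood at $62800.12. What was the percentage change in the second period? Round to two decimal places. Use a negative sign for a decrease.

69.00%

After the first period: $57612.15 × 0.645 = $37159.83675.
Second-period multiplier: $62800.12 ÷ $37159.83675 ≈ 1.69.
That is a change of 69.00%.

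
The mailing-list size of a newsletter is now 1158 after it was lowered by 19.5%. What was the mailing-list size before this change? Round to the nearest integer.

The overall multiplier applied was 0.805.
So the original mailing-list size was 1158 ÷ 0.805 ≈ 1439.

1439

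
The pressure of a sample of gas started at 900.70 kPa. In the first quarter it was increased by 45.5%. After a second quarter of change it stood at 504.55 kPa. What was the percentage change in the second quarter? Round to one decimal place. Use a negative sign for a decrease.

After the first quarter: 900.70 × 1.455 = 1310.5185.
Second-quarter multiplier: 504.55 ÷ 1310.5185 ≈ 0.385.
That is a change of -61.5%.

-61.5%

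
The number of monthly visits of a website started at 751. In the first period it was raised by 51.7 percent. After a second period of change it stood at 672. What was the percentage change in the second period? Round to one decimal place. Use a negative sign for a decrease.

After the first period: 751 × 1.517 = 1139.267.
Second-period multiplier: 672 ÷ 1139.267 ≈ 0.58985.
That is a change of -41.0%.

-41.0%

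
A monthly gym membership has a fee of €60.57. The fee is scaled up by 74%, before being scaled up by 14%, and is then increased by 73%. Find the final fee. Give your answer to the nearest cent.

€207.85

74% increase: €60.57 × 1.74 = €105.3918.
After the 14% increase: €105.3918 × 1.14 = €120.146652.
73% increase: €120.146652 × 1.73 = €207.85370796 ≈ €207.85.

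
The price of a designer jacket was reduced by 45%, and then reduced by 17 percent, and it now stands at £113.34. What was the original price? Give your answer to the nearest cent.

£248.28

The overall multiplier applied was 0.55 × 0.83 = 0.4565.
So the original price was £113.34 ÷ 0.4565 ≈ £248.28.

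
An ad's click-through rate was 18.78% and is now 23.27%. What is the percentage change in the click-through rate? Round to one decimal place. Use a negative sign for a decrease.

The change is 23.27 − 18.78 = 4.49 percentage points.
Relative to the original 18.78%, that is 4.49 ÷ 18.78 ≈ 23.9%.

23.9%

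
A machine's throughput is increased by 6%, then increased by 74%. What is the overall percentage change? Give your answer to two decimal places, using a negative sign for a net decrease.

A 6% increase multiplies by 1.06.
Then a 74% increase: 1.06 × 1.74 = 1.8444.
Overall factor 1.8444, i.e. 84.44%.

84.44%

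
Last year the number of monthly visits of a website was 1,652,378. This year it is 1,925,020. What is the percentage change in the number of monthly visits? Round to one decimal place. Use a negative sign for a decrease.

Change: 1,925,020 − 1,652,378 = 272,642.
Relative to the original: 272,642 ÷ 1,652,378 ≈ 16.5%.

16.5%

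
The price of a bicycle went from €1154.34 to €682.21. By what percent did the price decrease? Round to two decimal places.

Change: €682.21 − €1154.34 = -€472.13.
Relative to the original: -€472.13 ÷ €1154.34 ≈ -40.90%.
So the price decreased by 40.90%.

40.90%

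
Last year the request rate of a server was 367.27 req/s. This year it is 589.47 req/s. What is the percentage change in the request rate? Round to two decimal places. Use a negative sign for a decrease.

Change: 589.47 − 367.27 = 222.20.
Relative to the original: 222.20 ÷ 367.27 ≈ 60.50%.

60.50%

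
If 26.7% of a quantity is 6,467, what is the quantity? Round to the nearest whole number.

6,467 ÷ 0.267 ≈ 24,221.

24,221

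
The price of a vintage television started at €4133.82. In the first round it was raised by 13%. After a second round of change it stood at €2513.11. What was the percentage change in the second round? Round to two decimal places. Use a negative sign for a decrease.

-46.20%

After the first round: €4133.82 × 1.13 = €4671.2166.
Second-round multiplier: €2513.11 ÷ €4671.2166 ≈ 0.537999.
That is a change of -46.20%.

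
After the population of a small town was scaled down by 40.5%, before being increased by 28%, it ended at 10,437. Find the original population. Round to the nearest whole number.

13,704

Undoing the 28% increase: 10,437 ÷ 1.28 = 8153.90625.
Undoing the 40.5% decrease: 8153.90625 ÷ 0.595 ≈ 13,704.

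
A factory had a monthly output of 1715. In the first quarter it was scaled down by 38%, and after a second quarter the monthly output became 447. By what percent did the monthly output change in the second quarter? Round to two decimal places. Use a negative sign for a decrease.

After the first quarter: 1715 × 0.62 = 1063.3.
Second-quarter multiplier: 447 ÷ 1063.3 ≈ 0.420389.
That is a change of -57.96%.

-57.96%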